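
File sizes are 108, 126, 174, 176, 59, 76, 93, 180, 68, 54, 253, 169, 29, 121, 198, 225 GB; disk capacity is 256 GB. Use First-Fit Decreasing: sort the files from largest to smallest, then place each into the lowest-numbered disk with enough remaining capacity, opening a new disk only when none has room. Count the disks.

Sorted descending: 253, 225, 198, 180, 176, 174, 169, 126, 121, 108, 93, 76, 68, 59, 54, 29.
253 GB → disk 1 (remaining 3 GB)
225 GB → disk 2 (remaining 31 GB)
198 GB → disk 3 (remaining 58 GB)
180 GB → disk 4 (remaining 76 GB)
176 GB → disk 5 (remaining 80 GB)
174 GB → disk 6 (remaining 82 GB)
169 GB → disk 7 (remaining 87 GB)
126 GB → disk 8 (remaining 130 GB)
121 GB → disk 8 (remaining 9 GB)
108 GB → disk 9 (remaining 148 GB)
93 GB → disk 9 (remaining 55 GB)
76 GB → disk 4 (remaining 0 GB)
68 GB → disk 5 (remaining 12 GB)
59 GB → disk 6 (remaining 23 GB)
54 GB → disk 3 (remaining 4 GB)
29 GB → disk 2 (remaining 2 GB)
Final disks: [253] [225,29] [198,54] [180,76] [176,68] [174,59] [169] [126,121] [108,93].

9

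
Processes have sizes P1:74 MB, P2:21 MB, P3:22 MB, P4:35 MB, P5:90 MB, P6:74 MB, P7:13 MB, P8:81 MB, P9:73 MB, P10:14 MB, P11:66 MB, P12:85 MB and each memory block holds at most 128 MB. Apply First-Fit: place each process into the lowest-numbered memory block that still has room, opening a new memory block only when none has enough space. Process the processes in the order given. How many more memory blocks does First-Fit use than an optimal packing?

First-Fit: [74,21,22] [35,90] [74,13,14] [81] [73] [66] [85] → 7 memory blocks.
7 processes exceed 64 MB (half the capacity), and no two of those can share a memory block, so at least 7 memory blocks are needed.
So 7 is already optimal.

0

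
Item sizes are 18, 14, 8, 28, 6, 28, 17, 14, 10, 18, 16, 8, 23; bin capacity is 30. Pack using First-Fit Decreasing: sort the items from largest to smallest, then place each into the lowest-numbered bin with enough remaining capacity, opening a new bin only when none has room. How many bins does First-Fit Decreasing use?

Sorted descending: 28, 28, 23, 18, 18, 17, 16, 14, 14, 10, 8, 8, 6.
28 → bin 1 (remaining 2)
28 → bin 2 (remaining 2)
23 → bin 3 (remaining 7)
18 → bin 4 (remaining 12)
18 → bin 5 (remaining 12)
17 → bin 6 (remaining 13)
16 → bin 7 (remaining 14)
14 → bin 7 (remaining 0)
14 → bin 8 (remaining 16)
10 → bin 4 (remaining 2)
8 → bin 5 (remaining 4)
8 → bin 6 (remaining 5)
6 → bin 3 (remaining 1)

8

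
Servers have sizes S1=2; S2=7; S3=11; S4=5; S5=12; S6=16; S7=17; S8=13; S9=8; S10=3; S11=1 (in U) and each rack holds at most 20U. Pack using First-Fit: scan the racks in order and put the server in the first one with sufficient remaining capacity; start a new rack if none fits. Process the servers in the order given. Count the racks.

S1 (2U) → rack 1 (remaining 18U)
S2 (7U) → rack 1 (remaining 11U)
S3 (11U) → rack 1 (remaining 0U)
S4 (5U) → rack 2 (remaining 15U)
S5 (12U) → rack 2 (remaining 3U)
S6 (16U) → rack 3 (remaining 4U)
S7 (17U) → rack 4 (remaining 3U)
S8 (13U) → rack 5 (remaining 7U)
S9 (8U) → rack 6 (remaining 12U)
S10 (3U) → rack 2 (remaining 0U)
S11 (1U) → rack 3 (remaining 3U)

6 racks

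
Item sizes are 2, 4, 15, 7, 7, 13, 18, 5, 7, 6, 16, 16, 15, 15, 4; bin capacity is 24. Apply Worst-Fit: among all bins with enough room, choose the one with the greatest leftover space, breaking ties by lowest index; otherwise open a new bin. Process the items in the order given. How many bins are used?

2 → bin 1 (remaining 22)
4 → bin 1 (remaining 18)
15 → bin 1 (remaining 3)
7 → bin 2 (remaining 17)
7 → bin 2 (remaining 10)
13 → bin 3 (remaining 11)
18 → bin 4 (remaining 6)
5 → bin 3 (remaining 6)
7 → bin 2 (remaining 3)
6 → bin 3 (remaining 0)
16 → bin 5 (remaining 8)
16 → bin 6 (remaining 8)
15 → bin 7 (remaining 9)
15 → bin 8 (remaining 9)
4 → bin 7 (remaining 5)
Final bins: [2,4,15] [7,7,7] [13,5,6] [18] [16] [16] [15,4] [15].

8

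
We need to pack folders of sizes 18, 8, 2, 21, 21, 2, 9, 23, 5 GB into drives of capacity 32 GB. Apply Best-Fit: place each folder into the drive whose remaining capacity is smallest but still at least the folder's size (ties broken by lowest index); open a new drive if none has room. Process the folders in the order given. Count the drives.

drive 1: place 18 GB, 14 GB left
drive 1: place 8 GB, 6 GB left
drive 1: place 2 GB, 4 GB left
drive 2: place 21 GB, 11 GB left
drive 3: place 21 GB, 11 GB left
drive 1: place 2 GB, 2 GB left
drive 2: place 9 GB, 2 GB left
drive 4: place 23 GB, 9 GB left
drive 4: place 5 GB, 4 GB left

4 drives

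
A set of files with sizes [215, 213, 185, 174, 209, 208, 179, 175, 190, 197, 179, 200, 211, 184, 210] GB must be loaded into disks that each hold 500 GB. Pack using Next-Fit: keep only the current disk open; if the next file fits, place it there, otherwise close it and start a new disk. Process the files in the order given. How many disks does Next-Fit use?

Put 215 GB in disk 1; 285 GB remain.
Put 213 GB in disk 1; 72 GB remain.
Put 185 GB in disk 2; 315 GB remain.
Put 174 GB in disk 2; 141 GB remain.
Put 209 GB in disk 3; 291 GB remain.
Put 208 GB in disk 3; 83 GB remain.
Put 179 GB in disk 4; 321 GB remain.
Put 175 GB in disk 4; 146 GB remain.
Put 190 GB in disk 5; 310 GB remain.
Put 197 GB in disk 5; 113 GB remain.
Put 179 GB in disk 6; 321 GB remain.
Put 200 GB in disk 6; 121 GB remain.
Put 211 GB in disk 7; 289 GB remain.
Put 184 GB in disk 7; 105 GB remain.
Put 210 GB in disk 8; 290 GB remain.
Final disks: [215,213] [185,174] [209,208] [179,175] [190,197] [179,200] [211,184] [210].

8 disks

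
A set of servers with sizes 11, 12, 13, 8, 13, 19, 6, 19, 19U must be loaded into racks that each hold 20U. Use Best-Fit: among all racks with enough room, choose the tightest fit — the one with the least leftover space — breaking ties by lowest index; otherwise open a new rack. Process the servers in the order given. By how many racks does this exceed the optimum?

Best-Fit: [11] [12,8] [13,6] [13] [19] [19] [19] → 7 racks.
7 servers exceed 10U (half the capacity), and no two of those can share a rack, so at least 7 racks are needed.
So 7 is already optimal.

0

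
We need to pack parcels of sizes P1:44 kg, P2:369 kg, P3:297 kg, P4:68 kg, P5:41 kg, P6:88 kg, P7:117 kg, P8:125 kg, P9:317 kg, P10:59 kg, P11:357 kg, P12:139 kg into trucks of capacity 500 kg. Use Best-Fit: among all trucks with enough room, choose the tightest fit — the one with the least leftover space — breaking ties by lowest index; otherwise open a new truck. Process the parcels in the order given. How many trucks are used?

Put P1 (44 kg) in truck 1; 456 kg remain.
Put P2 (369 kg) in truck 1; 87 kg remain.
Put P3 (297 kg) in truck 2; 203 kg remain.
Put P4 (68 kg) in truck 1; 19 kg remain.
Put P5 (41 kg) in truck 2; 162 kg remain.
Put P6 (88 kg) in truck 2; 74 kg remain.
Put P7 (117 kg) in truck 3; 383 kg remain.
Put P8 (125 kg) in truck 3; 258 kg remain.
Put P9 (317 kg) in truck 4; 183 kg remain.
Put P10 (59 kg) in truck 2; 15 kg remain.
Put P11 (357 kg) in truck 5; 143 kg remain.
Put P12 (139 kg) in truck 5; 4 kg remain.
Final trucks: [44,369,68] [297,41,88,59] [117,125] [317] [357,139].

5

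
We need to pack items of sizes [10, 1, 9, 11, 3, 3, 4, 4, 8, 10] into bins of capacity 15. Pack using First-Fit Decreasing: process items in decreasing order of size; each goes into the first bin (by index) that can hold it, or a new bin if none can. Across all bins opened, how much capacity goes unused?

Sorted descending: 11, 10, 10, 9, 8, 4, 4, 3, 3, 1.
Put 11 in bin 1; 4 remain.
Put 10 in bin 2; 5 remain.
Put 10 in bin 3; 5 remain.
Put 9 in bin 4; 6 remain.
Put 8 in bin 5; 7 remain.
Put 4 in bin 1; 0 remain.
Put 4 in bin 2; 1 remain.
Put 3 in bin 3; 2 remain.
Put 3 in bin 4; 3 remain.
Put 1 in bin 2; 0 remain.
5 bins × 15 = 75; used 63; unused 12.

12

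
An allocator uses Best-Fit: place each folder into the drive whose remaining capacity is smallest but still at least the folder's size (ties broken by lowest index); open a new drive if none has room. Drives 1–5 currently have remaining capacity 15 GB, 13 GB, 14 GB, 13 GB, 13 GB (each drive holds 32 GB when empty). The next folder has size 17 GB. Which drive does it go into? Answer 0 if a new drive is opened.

No drive has ≥ 17 GB free, so a new drive is opened.

0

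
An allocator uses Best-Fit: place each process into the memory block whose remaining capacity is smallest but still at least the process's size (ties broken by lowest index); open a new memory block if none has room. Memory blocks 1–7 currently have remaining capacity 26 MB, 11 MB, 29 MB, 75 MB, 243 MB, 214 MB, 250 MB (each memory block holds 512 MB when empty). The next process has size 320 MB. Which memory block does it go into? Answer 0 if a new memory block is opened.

0

No memory block has ≥ 320 MB free, so a new memory block is opened.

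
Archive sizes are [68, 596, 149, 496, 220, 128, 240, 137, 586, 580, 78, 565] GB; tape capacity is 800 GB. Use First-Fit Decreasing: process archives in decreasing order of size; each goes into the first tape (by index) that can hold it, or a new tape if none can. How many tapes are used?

5

Sorted descending: 596, 586, 580, 565, 496, 240, 220, 149, 137, 128, 78, 68.
Put 596 GB in tape 1; 204 GB remain.
Put 586 GB in tape 2; 214 GB remain.
Put 580 GB in tape 3; 220 GB remain.
Put 565 GB in tape 4; 235 GB remain.
Put 496 GB in tape 5; 304 GB remain.
Put 240 GB in tape 5; 64 GB remain.
Put 220 GB in tape 3; 0 GB remain.
Put 149 GB in tape 1; 55 GB remain.
Put 137 GB in tape 2; 77 GB remain.
Put 128 GB in tape 4; 107 GB remain.
Put 78 GB in tape 4; 29 GB remain.
Put 68 GB in tape 2; 9 GB remain.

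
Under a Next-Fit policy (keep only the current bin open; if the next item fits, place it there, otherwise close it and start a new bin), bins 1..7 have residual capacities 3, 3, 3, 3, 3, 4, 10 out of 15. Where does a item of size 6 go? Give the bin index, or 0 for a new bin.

Next-Fit only looks at bin 7, which has 10 free.
6 fits there.

7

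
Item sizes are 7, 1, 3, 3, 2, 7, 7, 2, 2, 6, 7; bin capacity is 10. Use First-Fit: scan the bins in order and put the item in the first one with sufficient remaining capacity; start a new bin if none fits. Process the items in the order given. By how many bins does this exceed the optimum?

1

First-Fit: [7,1,2] [3,3,2,2] [7] [7] [6] [7] → 6 bins.
Total size 47; any packing needs at least ⌈47/10⌉ = 5 bins.
An optimal packing achieves that bound: [7,3] [7,3] [7,2,1] [7,2] [6,2] → 5 bins.
Excess: 6 − 5 = 1.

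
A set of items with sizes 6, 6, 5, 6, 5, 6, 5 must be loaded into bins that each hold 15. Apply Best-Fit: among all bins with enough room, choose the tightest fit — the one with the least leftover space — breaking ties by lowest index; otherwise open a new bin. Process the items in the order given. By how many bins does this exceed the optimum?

Best-Fit: [6,6] [5,6] [5,6] [5] → 4 bins.
Total size 39; any packing needs at least ⌈39/15⌉ = 3 bins.
An optimal packing achieves that bound: [6,6] [6,6] [5,5,5] → 3 bins.
Excess: 4 − 3 = 1.

1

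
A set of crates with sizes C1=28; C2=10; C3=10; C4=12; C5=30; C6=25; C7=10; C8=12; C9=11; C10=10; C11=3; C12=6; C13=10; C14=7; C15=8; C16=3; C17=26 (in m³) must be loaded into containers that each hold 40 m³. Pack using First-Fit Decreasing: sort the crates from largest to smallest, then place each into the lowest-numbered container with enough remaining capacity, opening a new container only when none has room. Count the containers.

Sorted descending: 30, 28, 26, 25, 12, 12, 11, 10, 10, 10, 10, 10, 8, 7, 6, 3, 3.
Put 30 m³ in container 1; 10 m³ remain.
Put 28 m³ in container 2; 12 m³ remain.
Put 26 m³ in container 3; 14 m³ remain.
Put 25 m³ in container 4; 15 m³ remain.
Put 12 m³ in container 2; 0 m³ remain.
Put 12 m³ in container 3; 2 m³ remain.
Put 11 m³ in container 4; 4 m³ remain.
Put 10 m³ in container 1; 0 m³ remain.
Put 10 m³ in container 5; 30 m³ remain.
Put 10 m³ in container 5; 20 m³ remain.
Put 10 m³ in container 5; 10 m³ remain.
Put 10 m³ in container 5; 0 m³ remain.
Put 8 m³ in container 6; 32 m³ remain.
Put 7 m³ in container 6; 25 m³ remain.
Put 6 m³ in container 6; 19 m³ remain.
Put 3 m³ in container 4; 1 m³ remain.
Put 3 m³ in container 6; 16 m³ remain.

6 containers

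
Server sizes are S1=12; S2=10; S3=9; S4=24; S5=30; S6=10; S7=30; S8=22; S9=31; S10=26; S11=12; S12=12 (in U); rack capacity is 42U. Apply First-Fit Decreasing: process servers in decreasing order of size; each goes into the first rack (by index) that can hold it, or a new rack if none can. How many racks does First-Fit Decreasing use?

6

Sorted descending: 31, 30, 30, 26, 24, 22, 12, 12, 12, 10, 10, 9.
Put 31U in rack 1; 11U remain.
Put 30U in rack 2; 12U remain.
Put 30U in rack 3; 12U remain.
Put 26U in rack 4; 16U remain.
Put 24U in rack 5; 18U remain.
Put 22U in rack 6; 20U remain.
Put 12U in rack 2; 0U remain.
Put 12U in rack 3; 0U remain.
Put 12U in rack 4; 4U remain.
Put 10U in rack 1; 1U remain.
Put 10U in rack 5; 8U remain.
Put 9U in rack 6; 11U remain.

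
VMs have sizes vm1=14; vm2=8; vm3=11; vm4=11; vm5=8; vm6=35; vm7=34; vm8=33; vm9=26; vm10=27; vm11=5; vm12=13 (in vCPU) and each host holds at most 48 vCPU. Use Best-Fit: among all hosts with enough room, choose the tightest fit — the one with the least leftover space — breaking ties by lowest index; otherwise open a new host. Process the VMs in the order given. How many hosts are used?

vm1 (14 vCPU) → host 1 (remaining 34 vCPU)
vm2 (8 vCPU) → host 1 (remaining 26 vCPU)
vm3 (11 vCPU) → host 1 (remaining 15 vCPU)
vm4 (11 vCPU) → host 1 (remaining 4 vCPU)
vm5 (8 vCPU) → host 2 (remaining 40 vCPU)
vm6 (35 vCPU) → host 2 (remaining 5 vCPU)
vm7 (34 vCPU) → host 3 (remaining 14 vCPU)
vm8 (33 vCPU) → host 4 (remaining 15 vCPU)
vm9 (26 vCPU) → host 5 (remaining 22 vCPU)
vm10 (27 vCPU) → host 6 (remaining 21 vCPU)
vm11 (5 vCPU) → host 2 (remaining 0 vCPU)
vm12 (13 vCPU) → host 3 (remaining 1 vCPU)

6 hosts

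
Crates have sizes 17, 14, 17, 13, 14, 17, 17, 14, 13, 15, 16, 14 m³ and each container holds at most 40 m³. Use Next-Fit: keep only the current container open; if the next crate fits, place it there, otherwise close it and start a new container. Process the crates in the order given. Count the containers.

6 containers

17 m³ → container 1 (remaining 23 m³)
14 m³ → container 1 (remaining 9 m³)
17 m³ → container 2 (remaining 23 m³)
13 m³ → container 2 (remaining 10 m³)
14 m³ → container 3 (remaining 26 m³)
17 m³ → container 3 (remaining 9 m³)
17 m³ → container 4 (remaining 23 m³)
14 m³ → container 4 (remaining 9 m³)
13 m³ → container 5 (remaining 27 m³)
15 m³ → container 5 (remaining 12 m³)
16 m³ → container 6 (remaining 24 m³)
14 m³ → container 6 (remaining 10 m³)
Final containers: [17,14] [17,13] [14,17] [17,14] [13,15] [16,14].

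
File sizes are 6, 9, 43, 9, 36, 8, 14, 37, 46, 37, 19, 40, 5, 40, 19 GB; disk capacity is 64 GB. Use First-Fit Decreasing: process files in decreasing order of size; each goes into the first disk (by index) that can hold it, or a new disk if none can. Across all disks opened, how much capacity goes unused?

80

Sorted descending: 46, 43, 40, 40, 37, 37, 36, 19, 19, 14, 9, 9, 8, 6, 5.
46 GB → disk 1 (remaining 18 GB)
43 GB → disk 2 (remaining 21 GB)
40 GB → disk 3 (remaining 24 GB)
40 GB → disk 4 (remaining 24 GB)
37 GB → disk 5 (remaining 27 GB)
37 GB → disk 6 (remaining 27 GB)
36 GB → disk 7 (remaining 28 GB)
19 GB → disk 2 (remaining 2 GB)
19 GB → disk 3 (remaining 5 GB)
14 GB → disk 1 (remaining 4 GB)
9 GB → disk 4 (remaining 15 GB)
9 GB → disk 4 (remaining 6 GB)
8 GB → disk 5 (remaining 19 GB)
6 GB → disk 4 (remaining 0 GB)
5 GB → disk 3 (remaining 0 GB)
7 disks × 64 GB = 448 GB; used 368 GB; unused 80 GB.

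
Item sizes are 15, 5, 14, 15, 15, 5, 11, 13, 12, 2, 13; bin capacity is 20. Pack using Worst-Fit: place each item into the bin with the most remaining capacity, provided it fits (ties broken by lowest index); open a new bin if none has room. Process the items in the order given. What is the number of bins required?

8

Put 15 in bin 1; 5 remain.
Put 5 in bin 1; 0 remain.
Put 14 in bin 2; 6 remain.
Put 15 in bin 3; 5 remain.
Put 15 in bin 4; 5 remain.
Put 5 in bin 2; 1 remain.
Put 11 in bin 5; 9 remain.
Put 13 in bin 6; 7 remain.
Put 12 in bin 7; 8 remain.
Put 2 in bin 5; 7 remain.
Put 13 in bin 8; 7 remain.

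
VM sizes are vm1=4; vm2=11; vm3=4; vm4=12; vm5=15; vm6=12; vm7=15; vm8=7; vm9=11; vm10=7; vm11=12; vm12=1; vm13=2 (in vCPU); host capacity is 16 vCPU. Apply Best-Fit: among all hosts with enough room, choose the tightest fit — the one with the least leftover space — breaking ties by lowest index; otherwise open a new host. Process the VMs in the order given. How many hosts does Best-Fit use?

vm1 (4 vCPU) → host 1 (remaining 12 vCPU)
vm2 (11 vCPU) → host 1 (remaining 1 vCPU)
vm3 (4 vCPU) → host 2 (remaining 12 vCPU)
vm4 (12 vCPU) → host 2 (remaining 0 vCPU)
vm5 (15 vCPU) → host 3 (remaining 1 vCPU)
vm6 (12 vCPU) → host 4 (remaining 4 vCPU)
vm7 (15 vCPU) → host 5 (remaining 1 vCPU)
vm8 (7 vCPU) → host 6 (remaining 9 vCPU)
vm9 (11 vCPU) → host 7 (remaining 5 vCPU)
vm10 (7 vCPU) → host 6 (remaining 2 vCPU)
vm11 (12 vCPU) → host 8 (remaining 4 vCPU)
vm12 (1 vCPU) → host 1 (remaining 0 vCPU)
vm13 (2 vCPU) → host 6 (remaining 0 vCPU)
Final hosts: [4,11,1] [4,12] [15] [12] [15] [7,7,2] [11] [12].

8 hosts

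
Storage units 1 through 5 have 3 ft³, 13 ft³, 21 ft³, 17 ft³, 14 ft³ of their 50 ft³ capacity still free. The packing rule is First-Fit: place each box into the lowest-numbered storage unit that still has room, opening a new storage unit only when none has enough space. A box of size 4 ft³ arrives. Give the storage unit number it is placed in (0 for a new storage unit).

Storage units with room: storage unit 2 (13 ft³), storage unit 3 (21 ft³), storage unit 4 (17 ft³), storage unit 5 (14 ft³).
The first with room is storage unit 2.

2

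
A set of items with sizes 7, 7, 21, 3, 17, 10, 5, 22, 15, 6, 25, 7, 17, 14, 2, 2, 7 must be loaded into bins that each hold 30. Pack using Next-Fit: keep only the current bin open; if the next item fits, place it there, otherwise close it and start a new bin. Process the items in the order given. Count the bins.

8

bin 1: place 7, 23 left
bin 1: place 7, 16 left
bin 2: place 21, 9 left
bin 2: place 3, 6 left
bin 3: place 17, 13 left
bin 3: place 10, 3 left
bin 4: place 5, 25 left
bin 4: place 22, 3 left
bin 5: place 15, 15 left
bin 5: place 6, 9 left
bin 6: place 25, 5 left
bin 7: place 7, 23 left
bin 7: place 17, 6 left
bin 8: place 14, 16 left
bin 8: place 2, 14 left
bin 8: place 2, 12 left
bin 8: place 7, 5 left
Final bins: [7,7] [21,3] [17,10] [5,22] [15,6] [25] [7,17] [14,2,2,7].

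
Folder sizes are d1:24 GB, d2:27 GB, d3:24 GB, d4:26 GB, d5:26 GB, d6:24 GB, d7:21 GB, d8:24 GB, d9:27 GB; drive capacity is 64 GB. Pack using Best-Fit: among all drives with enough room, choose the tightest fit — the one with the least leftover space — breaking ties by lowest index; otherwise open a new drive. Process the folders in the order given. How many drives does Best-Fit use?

5 drives

d1 (24 GB) → drive 1 (remaining 40 GB)
d2 (27 GB) → drive 1 (remaining 13 GB)
d3 (24 GB) → drive 2 (remaining 40 GB)
d4 (26 GB) → drive 2 (remaining 14 GB)
d5 (26 GB) → drive 3 (remaining 38 GB)
d6 (24 GB) → drive 3 (remaining 14 GB)
d7 (21 GB) → drive 4 (remaining 43 GB)
d8 (24 GB) → drive 4 (remaining 19 GB)
d9 (27 GB) → drive 5 (remaining 37 GB)
Final drives: [24,27] [24,26] [26,24] [21,24] [27].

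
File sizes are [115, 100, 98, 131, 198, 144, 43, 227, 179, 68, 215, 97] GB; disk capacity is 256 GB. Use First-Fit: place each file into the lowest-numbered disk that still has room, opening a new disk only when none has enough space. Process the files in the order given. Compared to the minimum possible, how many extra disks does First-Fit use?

1

First-Fit: [115,100] [98,131] [198,43] [144,68] [227] [179] [215] [97] → 8 disks.
Total size 1615 GB; any packing needs at least ⌈1615/256⌉ = 7 disks.
An optimal packing achieves that bound: [227] [215] [198,43] [179,68] [144,100] [131,115] [98,97] → 7 disks.
Excess: 8 − 7 = 1.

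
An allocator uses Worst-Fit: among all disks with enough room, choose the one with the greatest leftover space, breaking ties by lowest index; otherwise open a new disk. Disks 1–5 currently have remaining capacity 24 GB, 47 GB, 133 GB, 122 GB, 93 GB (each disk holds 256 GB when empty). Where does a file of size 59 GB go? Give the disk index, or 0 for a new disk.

3

Disks with room: disk 3 (133 GB), disk 4 (122 GB), disk 5 (93 GB).
Most room is disk 3 with 133 GB free.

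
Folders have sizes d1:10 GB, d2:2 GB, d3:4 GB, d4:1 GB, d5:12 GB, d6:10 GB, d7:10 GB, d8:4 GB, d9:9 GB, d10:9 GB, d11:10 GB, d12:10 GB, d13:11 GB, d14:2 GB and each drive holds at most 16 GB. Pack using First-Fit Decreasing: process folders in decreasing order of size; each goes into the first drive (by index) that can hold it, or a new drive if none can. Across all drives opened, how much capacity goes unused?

40

Sorted descending: 12, 11, 10, 10, 10, 10, 10, 9, 9, 4, 4, 2, 2, 1.
Put 12 GB in drive 1; 4 GB remain.
Put 11 GB in drive 2; 5 GB remain.
Put 10 GB in drive 3; 6 GB remain.
Put 10 GB in drive 4; 6 GB remain.
Put 10 GB in drive 5; 6 GB remain.
Put 10 GB in drive 6; 6 GB remain.
Put 10 GB in drive 7; 6 GB remain.
Put 9 GB in drive 8; 7 GB remain.
Put 9 GB in drive 9; 7 GB remain.
Put 4 GB in drive 1; 0 GB remain.
Put 4 GB in drive 2; 1 GB remain.
Put 2 GB in drive 3; 4 GB remain.
Put 2 GB in drive 3; 2 GB remain.
Put 1 GB in drive 2; 0 GB remain.
9 drives × 16 GB = 144 GB; used 104 GB; unused 40 GB.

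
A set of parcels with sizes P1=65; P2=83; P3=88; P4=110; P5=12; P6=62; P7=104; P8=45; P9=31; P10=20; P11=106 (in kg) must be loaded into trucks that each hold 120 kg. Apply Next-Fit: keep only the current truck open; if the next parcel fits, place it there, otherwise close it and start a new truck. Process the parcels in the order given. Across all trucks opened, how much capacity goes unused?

truck 1: place P1 (65 kg), 55 kg left
truck 2: place P2 (83 kg), 37 kg left
truck 3: place P3 (88 kg), 32 kg left
truck 4: place P4 (110 kg), 10 kg left
truck 5: place P5 (12 kg), 108 kg left
truck 5: place P6 (62 kg), 46 kg left
truck 6: place P7 (104 kg), 16 kg left
truck 7: place P8 (45 kg), 75 kg left
truck 7: place P9 (31 kg), 44 kg left
truck 7: place P10 (20 kg), 24 kg left
truck 8: place P11 (106 kg), 14 kg left
8 trucks × 120 kg = 960 kg; used 726 kg; unused 234 kg.

234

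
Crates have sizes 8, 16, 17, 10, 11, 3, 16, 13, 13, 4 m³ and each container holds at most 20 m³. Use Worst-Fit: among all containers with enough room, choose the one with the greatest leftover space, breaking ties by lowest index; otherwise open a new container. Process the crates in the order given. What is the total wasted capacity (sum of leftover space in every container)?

29

Put 8 m³ in container 1; 12 m³ remain.
Put 16 m³ in container 2; 4 m³ remain.
Put 17 m³ in container 3; 3 m³ remain.
Put 10 m³ in container 1; 2 m³ remain.
Put 11 m³ in container 4; 9 m³ remain.
Put 3 m³ in container 4; 6 m³ remain.
Put 16 m³ in container 5; 4 m³ remain.
Put 13 m³ in container 6; 7 m³ remain.
Put 13 m³ in container 7; 7 m³ remain.
Put 4 m³ in container 6; 3 m³ remain.
7 containers × 20 m³ = 140 m³; used 111 m³; unused 29 m³.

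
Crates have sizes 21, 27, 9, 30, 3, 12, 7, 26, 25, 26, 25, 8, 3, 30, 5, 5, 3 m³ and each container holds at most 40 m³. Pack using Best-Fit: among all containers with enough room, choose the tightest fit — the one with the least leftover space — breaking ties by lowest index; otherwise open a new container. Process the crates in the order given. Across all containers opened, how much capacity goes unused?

21 m³ → container 1 (remaining 19 m³)
27 m³ → container 2 (remaining 13 m³)
9 m³ → container 2 (remaining 4 m³)
30 m³ → container 3 (remaining 10 m³)
3 m³ → container 2 (remaining 1 m³)
12 m³ → container 1 (remaining 7 m³)
7 m³ → container 1 (remaining 0 m³)
26 m³ → container 4 (remaining 14 m³)
25 m³ → container 5 (remaining 15 m³)
26 m³ → container 6 (remaining 14 m³)
25 m³ → container 7 (remaining 15 m³)
8 m³ → container 3 (remaining 2 m³)
3 m³ → container 4 (remaining 11 m³)
30 m³ → container 8 (remaining 10 m³)
5 m³ → container 8 (remaining 5 m³)
5 m³ → container 8 (remaining 0 m³)
3 m³ → container 4 (remaining 8 m³)
8 containers × 40 m³ = 320 m³; used 265 m³; unused 55 m³.

55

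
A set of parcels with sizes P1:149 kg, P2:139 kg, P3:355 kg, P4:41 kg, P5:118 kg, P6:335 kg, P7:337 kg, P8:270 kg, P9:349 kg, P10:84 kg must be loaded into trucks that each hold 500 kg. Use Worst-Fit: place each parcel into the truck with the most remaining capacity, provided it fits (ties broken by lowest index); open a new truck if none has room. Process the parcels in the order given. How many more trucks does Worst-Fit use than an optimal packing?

Worst-Fit: [149,139,41,118] [355] [335] [337] [270,84] [349] → 6 trucks.
Total size 2177 kg; any packing needs at least ⌈2177/500⌉ = 5 trucks.
An optimal packing achieves that bound: [355,139] [349,149] [337,118,41] [335,84] [270] → 5 trucks.
Excess: 6 − 5 = 1.

1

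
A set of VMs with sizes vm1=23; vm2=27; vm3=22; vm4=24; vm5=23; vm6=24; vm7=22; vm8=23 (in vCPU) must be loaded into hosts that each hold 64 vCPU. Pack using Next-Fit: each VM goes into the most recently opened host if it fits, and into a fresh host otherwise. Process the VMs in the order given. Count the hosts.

4

vm1 (23 vCPU) → host 1 (remaining 41 vCPU)
vm2 (27 vCPU) → host 1 (remaining 14 vCPU)
vm3 (22 vCPU) → host 2 (remaining 42 vCPU)
vm4 (24 vCPU) → host 2 (remaining 18 vCPU)
vm5 (23 vCPU) → host 3 (remaining 41 vCPU)
vm6 (24 vCPU) → host 3 (remaining 17 vCPU)
vm7 (22 vCPU) → host 4 (remaining 42 vCPU)
vm8 (23 vCPU) → host 4 (remaining 19 vCPU)
Final hosts: [23,27] [22,24] [23,24] [22,23].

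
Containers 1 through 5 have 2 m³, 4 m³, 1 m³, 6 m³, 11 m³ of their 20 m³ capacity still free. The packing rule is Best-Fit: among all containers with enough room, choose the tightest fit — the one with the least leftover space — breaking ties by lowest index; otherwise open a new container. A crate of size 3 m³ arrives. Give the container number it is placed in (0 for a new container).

Containers with room: container 2 (4 m³), container 4 (6 m³), container 5 (11 m³).
Tightest fit is container 2 with 4 m³ free.

2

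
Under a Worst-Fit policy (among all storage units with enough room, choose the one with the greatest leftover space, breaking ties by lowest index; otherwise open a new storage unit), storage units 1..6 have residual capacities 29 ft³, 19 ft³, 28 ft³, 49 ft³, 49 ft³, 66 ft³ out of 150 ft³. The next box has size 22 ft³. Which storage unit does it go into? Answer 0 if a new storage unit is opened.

6

Storage units with room: storage unit 1 (29 ft³), storage unit 3 (28 ft³), storage unit 4 (49 ft³), storage unit 5 (49 ft³), storage unit 6 (66 ft³).
Most room is storage unit 6 with 66 ft³ free.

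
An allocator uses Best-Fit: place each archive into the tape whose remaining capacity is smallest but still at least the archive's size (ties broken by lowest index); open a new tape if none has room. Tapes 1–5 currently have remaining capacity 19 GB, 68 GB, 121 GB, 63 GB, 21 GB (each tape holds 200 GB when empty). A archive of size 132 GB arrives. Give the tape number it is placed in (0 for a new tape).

0

No tape has ≥ 132 GB free, so a new tape is opened.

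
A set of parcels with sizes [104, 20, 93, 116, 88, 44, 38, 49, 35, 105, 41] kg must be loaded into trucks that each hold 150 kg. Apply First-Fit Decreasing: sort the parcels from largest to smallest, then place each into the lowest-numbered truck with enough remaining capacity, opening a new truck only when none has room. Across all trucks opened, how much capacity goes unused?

Sorted descending: 116, 105, 104, 93, 88, 49, 44, 41, 38, 35, 20.
Put 116 kg in truck 1; 34 kg remain.
Put 105 kg in truck 2; 45 kg remain.
Put 104 kg in truck 3; 46 kg remain.
Put 93 kg in truck 4; 57 kg remain.
Put 88 kg in truck 5; 62 kg remain.
Put 49 kg in truck 4; 8 kg remain.
Put 44 kg in truck 2; 1 kg remain.
Put 41 kg in truck 3; 5 kg remain.
Put 38 kg in truck 5; 24 kg remain.
Put 35 kg in truck 6; 115 kg remain.
Put 20 kg in truck 1; 14 kg remain.
6 trucks × 150 kg = 900 kg; used 733 kg; unused 167 kg.

167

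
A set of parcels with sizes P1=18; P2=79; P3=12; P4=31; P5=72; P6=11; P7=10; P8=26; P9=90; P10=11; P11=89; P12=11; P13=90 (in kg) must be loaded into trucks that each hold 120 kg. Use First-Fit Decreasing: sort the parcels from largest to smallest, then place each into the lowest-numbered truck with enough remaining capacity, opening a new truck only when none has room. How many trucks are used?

Sorted descending: 90, 90, 89, 79, 72, 31, 26, 18, 12, 11, 11, 11, 10.
Put 90 kg in truck 1; 30 kg remain.
Put 90 kg in truck 2; 30 kg remain.
Put 89 kg in truck 3; 31 kg remain.
Put 79 kg in truck 4; 41 kg remain.
Put 72 kg in truck 5; 48 kg remain.
Put 31 kg in truck 3; 0 kg remain.
Put 26 kg in truck 1; 4 kg remain.
Put 18 kg in truck 2; 12 kg remain.
Put 12 kg in truck 2; 0 kg remain.
Put 11 kg in truck 4; 30 kg remain.
Put 11 kg in truck 4; 19 kg remain.
Put 11 kg in truck 4; 8 kg remain.
Put 10 kg in truck 5; 38 kg remain.
Final trucks: [90,26] [90,18,12] [89,31] [79,11,11,11] [72,10].

5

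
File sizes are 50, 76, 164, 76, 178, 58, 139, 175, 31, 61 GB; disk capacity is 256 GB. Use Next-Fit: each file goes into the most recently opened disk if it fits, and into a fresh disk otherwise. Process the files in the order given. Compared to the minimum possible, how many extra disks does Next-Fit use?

Next-Fit: [50,76] [164,76] [178,58] [139] [175,31] [61] → 6 disks.
Total size 1008 GB; any packing needs at least ⌈1008/256⌉ = 4 disks.
An optimal packing achieves that bound: [178,76] [175,76] [164,61,31] [139,58,50] → 4 disks.
Excess: 6 − 4 = 2.

2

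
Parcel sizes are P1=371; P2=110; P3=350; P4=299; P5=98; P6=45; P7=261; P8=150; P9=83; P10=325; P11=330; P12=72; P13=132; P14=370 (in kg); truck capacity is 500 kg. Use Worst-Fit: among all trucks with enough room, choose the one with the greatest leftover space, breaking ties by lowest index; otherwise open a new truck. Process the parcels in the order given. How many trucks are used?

7

P1 (371 kg) → truck 1 (remaining 129 kg)
P2 (110 kg) → truck 1 (remaining 19 kg)
P3 (350 kg) → truck 2 (remaining 150 kg)
P4 (299 kg) → truck 3 (remaining 201 kg)
P5 (98 kg) → truck 3 (remaining 103 kg)
P6 (45 kg) → truck 2 (remaining 105 kg)
P7 (261 kg) → truck 4 (remaining 239 kg)
P8 (150 kg) → truck 4 (remaining 89 kg)
P9 (83 kg) → truck 2 (remaining 22 kg)
P10 (325 kg) → truck 5 (remaining 175 kg)
P11 (330 kg) → truck 6 (remaining 170 kg)
P12 (72 kg) → truck 5 (remaining 103 kg)
P13 (132 kg) → truck 6 (remaining 38 kg)
P14 (370 kg) → truck 7 (remaining 130 kg)
Final trucks: [371,110] [350,45,83] [299,98] [261,150] [325,72] [330,132] [370].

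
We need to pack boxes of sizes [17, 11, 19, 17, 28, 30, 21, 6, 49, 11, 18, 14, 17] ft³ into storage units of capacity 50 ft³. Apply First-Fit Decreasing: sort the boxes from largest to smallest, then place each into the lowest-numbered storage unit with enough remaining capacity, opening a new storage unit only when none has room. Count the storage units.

6

Sorted descending: 49, 30, 28, 21, 19, 18, 17, 17, 17, 14, 11, 11, 6.
49 ft³ → storage unit 1 (remaining 1 ft³)
30 ft³ → storage unit 2 (remaining 20 ft³)
28 ft³ → storage unit 3 (remaining 22 ft³)
21 ft³ → storage unit 3 (remaining 1 ft³)
19 ft³ → storage unit 2 (remaining 1 ft³)
18 ft³ → storage unit 4 (remaining 32 ft³)
17 ft³ → storage unit 4 (remaining 15 ft³)
17 ft³ → storage unit 5 (remaining 33 ft³)
17 ft³ → storage unit 5 (remaining 16 ft³)
14 ft³ → storage unit 4 (remaining 1 ft³)
11 ft³ → storage unit 5 (remaining 5 ft³)
11 ft³ → storage unit 6 (remaining 39 ft³)
6 ft³ → storage unit 6 (remaining 33 ft³)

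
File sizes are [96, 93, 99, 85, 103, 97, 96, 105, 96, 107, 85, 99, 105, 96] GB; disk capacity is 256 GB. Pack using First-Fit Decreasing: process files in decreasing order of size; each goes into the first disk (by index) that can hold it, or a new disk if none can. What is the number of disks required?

7

Sorted descending: 107, 105, 105, 103, 99, 99, 97, 96, 96, 96, 96, 93, 85, 85.
107 GB → disk 1 (remaining 149 GB)
105 GB → disk 1 (remaining 44 GB)
105 GB → disk 2 (remaining 151 GB)
103 GB → disk 2 (remaining 48 GB)
99 GB → disk 3 (remaining 157 GB)
99 GB → disk 3 (remaining 58 GB)
97 GB → disk 4 (remaining 159 GB)
96 GB → disk 4 (remaining 63 GB)
96 GB → disk 5 (remaining 160 GB)
96 GB → disk 5 (remaining 64 GB)
96 GB → disk 6 (remaining 160 GB)
93 GB → disk 6 (remaining 67 GB)
85 GB → disk 7 (remaining 171 GB)
85 GB → disk 7 (remaining 86 GB)
Final disks: [107,105] [105,103] [99,99] [97,96] [96,96] [96,93] [85,85].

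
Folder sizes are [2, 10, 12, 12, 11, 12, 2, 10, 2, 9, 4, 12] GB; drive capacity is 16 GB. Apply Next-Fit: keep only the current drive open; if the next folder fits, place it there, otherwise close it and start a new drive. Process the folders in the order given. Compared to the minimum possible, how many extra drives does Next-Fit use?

0

Next-Fit: [2,10] [12] [12] [11] [12,2] [10,2] [9,4] [12] → 8 drives.
8 folders exceed 8 GB (half the capacity), and no two of those can share a drive, so at least 8 drives are needed.
So 8 is already optimal.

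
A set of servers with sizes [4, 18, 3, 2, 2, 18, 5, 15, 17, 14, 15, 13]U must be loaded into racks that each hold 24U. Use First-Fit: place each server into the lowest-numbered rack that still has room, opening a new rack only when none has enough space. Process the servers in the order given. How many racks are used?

7 racks

Put 4U in rack 1; 20U remain.
Put 18U in rack 1; 2U remain.
Put 3U in rack 2; 21U remain.
Put 2U in rack 1; 0U remain.
Put 2U in rack 2; 19U remain.
Put 18U in rack 2; 1U remain.
Put 5U in rack 3; 19U remain.
Put 15U in rack 3; 4U remain.
Put 17U in rack 4; 7U remain.
Put 14U in rack 5; 10U remain.
Put 15U in rack 6; 9U remain.
Put 13U in rack 7; 11U remain.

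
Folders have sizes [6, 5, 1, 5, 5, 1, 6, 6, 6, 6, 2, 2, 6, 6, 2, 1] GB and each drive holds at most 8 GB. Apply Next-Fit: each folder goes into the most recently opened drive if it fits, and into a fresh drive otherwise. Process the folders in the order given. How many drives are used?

11

6 GB → drive 1 (remaining 2 GB)
5 GB → drive 2 (remaining 3 GB)
1 GB → drive 2 (remaining 2 GB)
5 GB → drive 3 (remaining 3 GB)
5 GB → drive 4 (remaining 3 GB)
1 GB → drive 4 (remaining 2 GB)
6 GB → drive 5 (remaining 2 GB)
6 GB → drive 6 (remaining 2 GB)
6 GB → drive 7 (remaining 2 GB)
6 GB → drive 8 (remaining 2 GB)
2 GB → drive 8 (remaining 0 GB)
2 GB → drive 9 (remaining 6 GB)
6 GB → drive 9 (remaining 0 GB)
6 GB → drive 10 (remaining 2 GB)
2 GB → drive 10 (remaining 0 GB)
1 GB → drive 11 (remaining 7 GB)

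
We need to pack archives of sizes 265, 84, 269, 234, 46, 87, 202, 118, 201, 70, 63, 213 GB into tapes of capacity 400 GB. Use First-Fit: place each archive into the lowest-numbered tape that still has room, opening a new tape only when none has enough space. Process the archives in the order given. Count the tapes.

Put 265 GB in tape 1; 135 GB remain.
Put 84 GB in tape 1; 51 GB remain.
Put 269 GB in tape 2; 131 GB remain.
Put 234 GB in tape 3; 166 GB remain.
Put 46 GB in tape 1; 5 GB remain.
Put 87 GB in tape 2; 44 GB remain.
Put 202 GB in tape 4; 198 GB remain.
Put 118 GB in tape 3; 48 GB remain.
Put 201 GB in tape 5; 199 GB remain.
Put 70 GB in tape 4; 128 GB remain.
Put 63 GB in tape 4; 65 GB remain.
Put 213 GB in tape 6; 187 GB remain.
Final tapes: [265,84,46] [269,87] [234,118] [202,70,63] [201] [213].

6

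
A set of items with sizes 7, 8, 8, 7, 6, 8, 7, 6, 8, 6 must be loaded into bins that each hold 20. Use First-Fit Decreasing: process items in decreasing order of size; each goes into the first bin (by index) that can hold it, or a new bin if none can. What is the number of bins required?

4 bins

Sorted descending: 8, 8, 8, 8, 7, 7, 7, 6, 6, 6.
bin 1: place 8, 12 left
bin 1: place 8, 4 left
bin 2: place 8, 12 left
bin 2: place 8, 4 left
bin 3: place 7, 13 left
bin 3: place 7, 6 left
bin 4: place 7, 13 left
bin 3: place 6, 0 left
bin 4: place 6, 7 left
bin 4: place 6, 1 left
Final bins: [8,8] [8,8] [7,7,6] [7,6,6].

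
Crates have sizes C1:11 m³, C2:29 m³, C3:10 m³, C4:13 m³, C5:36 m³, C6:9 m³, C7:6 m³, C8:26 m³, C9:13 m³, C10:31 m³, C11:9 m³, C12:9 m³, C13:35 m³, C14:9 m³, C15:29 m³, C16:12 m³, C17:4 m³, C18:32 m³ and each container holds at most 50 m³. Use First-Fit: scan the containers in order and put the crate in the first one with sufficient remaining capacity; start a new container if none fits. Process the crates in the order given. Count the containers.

container 1: place C1 (11 m³), 39 m³ left
container 1: place C2 (29 m³), 10 m³ left
container 1: place C3 (10 m³), 0 m³ left
container 2: place C4 (13 m³), 37 m³ left
container 2: place C5 (36 m³), 1 m³ left
container 3: place C6 (9 m³), 41 m³ left
container 3: place C7 (6 m³), 35 m³ left
container 3: place C8 (26 m³), 9 m³ left
container 4: place C9 (13 m³), 37 m³ left
container 4: place C10 (31 m³), 6 m³ left
container 3: place C11 (9 m³), 0 m³ left
container 5: place C12 (9 m³), 41 m³ left
container 5: place C13 (35 m³), 6 m³ left
container 6: place C14 (9 m³), 41 m³ left
container 6: place C15 (29 m³), 12 m³ left
container 6: place C16 (12 m³), 0 m³ left
container 4: place C17 (4 m³), 2 m³ left
container 7: place C18 (32 m³), 18 m³ left

7 containers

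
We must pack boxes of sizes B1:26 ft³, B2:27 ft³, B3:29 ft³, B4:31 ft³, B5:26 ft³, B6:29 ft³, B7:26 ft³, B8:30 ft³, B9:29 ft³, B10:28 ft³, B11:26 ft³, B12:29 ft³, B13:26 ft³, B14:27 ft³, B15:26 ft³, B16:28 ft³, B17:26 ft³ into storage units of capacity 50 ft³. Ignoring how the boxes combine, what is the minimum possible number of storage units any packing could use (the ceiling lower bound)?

Total size = 26 + 27 + 29 + 31 + 26 + 29 + 26 + 30 + 29 + 28 + 26 + 29 + 26 + 27 + 26 + 28 + 26 = 469 ft³.
⌈469 / 50⌉ = 10.

10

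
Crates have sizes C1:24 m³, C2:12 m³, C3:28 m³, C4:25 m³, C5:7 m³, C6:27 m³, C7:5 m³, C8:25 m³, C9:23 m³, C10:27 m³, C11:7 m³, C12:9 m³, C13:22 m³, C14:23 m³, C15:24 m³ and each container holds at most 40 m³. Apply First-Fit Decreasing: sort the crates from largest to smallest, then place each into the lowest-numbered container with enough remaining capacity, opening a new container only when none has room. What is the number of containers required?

Sorted descending: 28, 27, 27, 25, 25, 24, 24, 23, 23, 22, 12, 9, 7, 7, 5.
Put 28 m³ in container 1; 12 m³ remain.
Put 27 m³ in container 2; 13 m³ remain.
Put 27 m³ in container 3; 13 m³ remain.
Put 25 m³ in container 4; 15 m³ remain.
Put 25 m³ in container 5; 15 m³ remain.
Put 24 m³ in container 6; 16 m³ remain.
Put 24 m³ in container 7; 16 m³ remain.
Put 23 m³ in container 8; 17 m³ remain.
Put 23 m³ in container 9; 17 m³ remain.
Put 22 m³ in container 10; 18 m³ remain.
Put 12 m³ in container 1; 0 m³ remain.
Put 9 m³ in container 2; 4 m³ remain.
Put 7 m³ in container 3; 6 m³ remain.
Put 7 m³ in container 4; 8 m³ remain.
Put 5 m³ in container 3; 1 m³ remain.
Final containers: [28,12] [27,9] [27,7,5] [25,7] [25] [24] [24] [23] [23] [22].

10 containers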